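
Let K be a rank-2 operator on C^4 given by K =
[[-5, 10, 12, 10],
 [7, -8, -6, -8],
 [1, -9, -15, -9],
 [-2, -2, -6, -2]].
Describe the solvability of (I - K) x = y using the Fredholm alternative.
(I - K) is invertible (det(I - K) = 136 ≠ 0), so for every y in C^4 the equation (I - K) x = y has a unique solution.

K has rank 2 and factors as K = U V^T = u1 v1^T + u2 v2^T with u1 = (-3, 3, 2, 0), v1 = (2, -3, -3, -3), u2 = (1, 1, -3, -2), v2 = (1, 1, 3, 1) (multiplying out reproduces the displayed K). The nonzero eigenvalues of U V^T coincide with those of the 2 x 2 matrix G = V^T U = [[v1·u1, v1·u2], [v2·u1, v2·u2]] = [[-21, 14], [6, -9]], and by the Sylvester determinant identity det(I_4 - U V^T) = det(I_2 - V^T U) = det([[22, -14], [-6, 10]]) = (22)(10) - (-14)(-6) = 136. (Direct check: I - K =
[[6, -10, -12, -10],
 [-7, 9, 6, 8],
 [-1, 9, 16, 9],
 [2, 2, 6, 3]]
has determinant 136.) The finite-dimensional Fredholm alternative says: either (I - K) is invertible, or ker(I - K) ≠ {0} and then range(I - K) = ker((I - K)^*)^⊥, with dim ker(I - K) = dim ker((I - K)^*). Since det(I - K) ≠ 0, 1 is not an eigenvalue of K and ker(I - K) = {0}, so we are in the first case: for every y there is a unique x = (I - K)^(-1) y. (Explicitly, by the Woodbury identity, (I - U V^T)^(-1) = I + U (I_2 - G)^(-1) V^T.)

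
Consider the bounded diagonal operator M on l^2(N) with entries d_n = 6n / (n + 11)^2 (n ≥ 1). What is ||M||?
||M|| = 3/22 (attained at n = 11)

For M diagonal, ||M|| = sup_n |d_n|. Treat f(x) = 6x / (x + 11)^2 for real x > 0. By the quotient rule, f'(x) = 6(11 - x)/(x + 11)^3, which is positive for x < 11 and negative for x > 11. So f has a unique maximum at x = 11, and since 11 is a positive integer, the supremum over n ≥ 1 is attained at n = 11: d_11 = 6·11/(11 + 11)^2 = 6·11/484 = 3/22. Hence ||M|| = 3/22.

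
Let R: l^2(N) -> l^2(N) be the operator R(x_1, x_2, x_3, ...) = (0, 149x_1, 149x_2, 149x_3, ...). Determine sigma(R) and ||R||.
sigma(R) = closed disk {z in C : |z| ≤ 149}; ||R|| = 149

Note R = 149·U where U is the unit right shift (U x)_k = x_{k-1} (with x_0 := 0); so ||R|| = 149||U|| and sigma(R) = 149·sigma(U). ||R x||^2 = sum_{k≥1} |149x_k|^2 = 22201||x||^2, so ||R|| = 149 and sigma(R) ⊂ {|z| ≤ 149}. For any |lambda| < 149, the equation (R - lambda I) x = 0 forces x_1 = 0, then 149x_k = lambda x_{k+1} ⇒ x = 0, so R has no eigenvalues. But (R - lambda I) is not surjective for |lambda| < 149: solving (R - lambda I) x = e_1 would require x_n proportional to (lambda/149)^(-n), which is not in l^2. So every |lambda| < 149 lies in the residual spectrum. The boundary |lambda| = 149 is in the approximate point spectrum (the spectrum is closed). Hence sigma(R) is the closed disk of radius 149.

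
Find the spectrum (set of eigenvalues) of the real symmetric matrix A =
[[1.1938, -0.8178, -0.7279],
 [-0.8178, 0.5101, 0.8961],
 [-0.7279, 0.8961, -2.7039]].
sigma(A) ≈ {-3, 0, 2}

A is real symmetric, so its spectrum consists of real eigenvalues. Expanding the characteristic polynomial of the displayed matrix gives
  det(λ I - A) = p(λ) = λ^3 + (1)λ^2 + (-6)λ + (0).
Solving p(λ) = 0 yields eigenvalues ≈ -3, 0, 2. (A is shown rounded to 4 decimals, so these recover the underlying integer eigenvalues to within that precision.)
Verification: the trace of A = -1 equals the sum of eigenvalues -1, and det(A) ≈ -0.0002 matches the eigenvalue product 0.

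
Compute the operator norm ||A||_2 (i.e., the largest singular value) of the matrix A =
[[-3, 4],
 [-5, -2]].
||A||_2 = sqrt((54 + sqrt(212))/2) ≈ 5.8549 (= sqrt(largest eigenvalue of A^T A))

||A||_2 = sigma_max(A) = sqrt(lambda_max(A^T A)). Form the symmetric matrix M = A^T A =
[[34, -2],
 [-2, 20]].
Its characteristic polynomial (trace, determinant of M give the coefficients) is
  p(λ) = det(λ I - M) = λ^2 - 54λ + 676.
For λ^2 - 54λ + 676 the discriminant is 212. It is nonnegative but not a perfect square, so the roots are real and irrational: λ = (54 ± sqrt(212))/2 ≈ 34.2801, 19.7199.
So the eigenvalues of A^T A are ≈ 19.7199, 34.2801 (all ≥ 0, as they must be for A^T A). The largest is λ_max = (54 + sqrt(212))/2 ≈ 34.2801, hence ||A||_2 = sqrt(λ_max) = sqrt((54 + sqrt(212))/2) ≈ 5.8549.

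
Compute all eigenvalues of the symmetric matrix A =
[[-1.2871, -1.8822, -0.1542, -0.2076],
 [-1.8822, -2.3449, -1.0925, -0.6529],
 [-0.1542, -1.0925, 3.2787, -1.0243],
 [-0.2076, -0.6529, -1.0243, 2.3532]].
sigma(A) ≈ {-4, 0, 2, 4}

A is real symmetric, so its spectrum consists of real eigenvalues. Expanding the characteristic polynomial of the displayed matrix gives
  det(λ I - A) = p(λ) = λ^4 + (-2)λ^3 + (-16)λ^2 + (32)λ + (0.0022).
Solving p(λ) = 0 yields eigenvalues ≈ -4, 0, 2, 4. (A is shown rounded to 4 decimals, so these recover the underlying integer eigenvalues to within that precision.)
Verification: the trace of A = 2 equals the sum of eigenvalues 2, and det(A) ≈ 0.0022 matches the eigenvalue product 0.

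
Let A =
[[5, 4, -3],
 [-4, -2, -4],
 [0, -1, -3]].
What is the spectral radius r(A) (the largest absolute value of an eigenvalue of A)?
r(A) ≈ 4.3122

The eigenvalues of A are the roots of its characteristic polynomial. With M = A (coefficients from the trace, the sum of principal 2x2 minors, and det A):
  p(λ) = det(λ I - M) = λ^3 - 7λ + 50.
No integer candidate from the rational root theorem (±divisors of 50) is a root, so the roots are irrational. The cubic discriminant is Δ = -66128 < 0, so there is one real root and a complex-conjugate pair. p(-5) = -40 and p(-4) = 14 have opposite signs, so a root lies in (-5, -4); Newton's method refines it to λ ≈ -4.3122. Dividing out (λ - (-4.3122)) leaves approximately λ^2 - 4.3122λ + 11.595. For λ^2 - 4.3122λ + 11.595 the discriminant is -27.7851. It is negative, so the remaining roots are the complex-conjugate pair λ ≈ 2.1561 ± 2.6356i. Their product equals the constant term, so |λ|^2 ≈ 11.595 and |λ| ≈ 3.4051.
Thus the eigenvalues (to 4 decimals) are -4.3122 (modulus 4.3122); 2.1561 ± 2.6356i (modulus 3.4051). The spectral radius is the largest modulus: r(A) ≈ 4.3122. (Cross-check: r(A) ≤ ||A||_2 ≈ 7.7932; equality holds whenever A is normal, though it can also hold for some non-normal A.)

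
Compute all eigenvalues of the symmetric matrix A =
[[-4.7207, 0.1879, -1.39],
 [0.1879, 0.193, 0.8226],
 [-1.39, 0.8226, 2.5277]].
sigma(A) ≈ {-5, 0, 3}

A is real symmetric, so its spectrum consists of real eigenvalues. Expanding the characteristic polynomial of the displayed matrix gives
  det(λ I - A) = p(λ) = λ^3 + (2)λ^2 + (-15)λ + (0).
Solving p(λ) = 0 yields eigenvalues ≈ -5, 0, 3. (A is shown rounded to 4 decimals, so these recover the underlying integer eigenvalues to within that precision.)
Verification: the trace of A = -2 equals the sum of eigenvalues -2, and det(A) ≈ -0.0004 matches the eigenvalue product 0.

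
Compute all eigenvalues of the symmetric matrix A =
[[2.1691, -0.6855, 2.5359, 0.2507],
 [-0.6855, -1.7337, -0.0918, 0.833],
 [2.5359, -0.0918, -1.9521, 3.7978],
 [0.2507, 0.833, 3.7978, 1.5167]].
sigma(A) ≈ {-5, -2, 2, 5}

A is real symmetric, so its spectrum consists of real eigenvalues. Expanding the characteristic polynomial of the displayed matrix gives
  det(λ I - A) = p(λ) = λ^4 + (0)λ^3 + (-29)λ^2 + (0)λ + (100).
Solving p(λ) = 0 yields eigenvalues ≈ -5, -2, 2, 5. (A is shown rounded to 4 decimals, so these recover the underlying integer eigenvalues to within that precision.)
Verification: the trace of A = 0 equals the sum of eigenvalues 0, and det(A) ≈ 100.0005 matches the eigenvalue product 100.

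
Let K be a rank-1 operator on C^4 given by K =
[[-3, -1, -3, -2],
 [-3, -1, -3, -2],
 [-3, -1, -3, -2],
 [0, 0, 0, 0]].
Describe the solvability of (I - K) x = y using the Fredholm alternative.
(I - K) is invertible (det(I - K) = 8 ≠ 0), so for every y in C^4 the equation (I - K) x = y has a unique solution.

K has rank 1, so it is an outer product K = u v^T: every row of K is a multiple of one row vector. Reading off the entries, u = (1, 1, 1, 0) and v = (-3, -1, -3, -2) (row i of K equals u_i·v^T). A rank-one matrix u v^T satisfies K u = u (v·u) and kills the (3)-dimensional subspace v^⊥, so its characteristic polynomial is lambda^3 (lambda - v·u) with v·u = tr K = -7. Hence the eigenvalues of I - K are 1 (multiplicity 3) and 1 - (-7) = 8, so det(I - K) = 8. (Direct check: I - K =
[[4, 1, 3, 2],
 [3, 2, 3, 2],
 [3, 1, 4, 2],
 [0, 0, 0, 1]]
has determinant 8.) The finite-dimensional Fredholm alternative says: either (I - K) is invertible, or ker(I - K) ≠ {0} and then range(I - K) = ker((I - K)^*)^⊥, with dim ker(I - K) = dim ker((I - K)^*). Since det(I - K) ≠ 0, 1 is not an eigenvalue of K and ker(I - K) = {0}, so we are in the first case: for every y there is a unique x = (I - K)^(-1) y. Explicitly, by the Sherman–Morrison formula, (I - u v^T)^(-1) = I + u v^T/(1 - v·u), i.e. (I - K)^(-1) = I + K/(8).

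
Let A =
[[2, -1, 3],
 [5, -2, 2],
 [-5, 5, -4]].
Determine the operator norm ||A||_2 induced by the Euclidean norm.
||A||_2 ≈ 10.3388 (= sqrt(largest eigenvalue of A^T A))

||A||_2 = sigma_max(A) = sqrt(lambda_max(A^T A)). Form the symmetric matrix M = A^T A =
[[54, -37, 36],
 [-37, 30, -27],
 [36, -27, 29]].
Its characteristic polynomial (trace, sum of principal 2x2 minors, determinant of M give the coefficients) is
  p(λ) = det(λ I - M) = λ^3 - 113λ^2 + 662λ - 961.
No integer candidate from the rational root theorem (±divisors of 961) is a root, so the roots are irrational. The cubic discriminant is Δ = 158030577 > 0, so there are three distinct real roots. p(2) = -81 and p(3) = 35 have opposite signs, so a root lies in (2, 3); Newton's method refines it to λ ≈ 2.4716. p(3) = 35 and p(4) = -57 have opposite signs, so a root lies in (3, 4); Newton's method refines it to λ ≈ 3.6375. p(106) = -9441 and p(107) = 1179 have opposite signs, so a root lies in (106, 107); Newton's method refines it to λ ≈ 106.8909. Check (Vieta): the three roots sum to 113, matching tr M = 113.
So the eigenvalues of A^T A are ≈ 2.4716, 3.6375, 106.8909 (all ≥ 0, as they must be for A^T A). The largest is λ_max ≈ 106.8909, hence ||A||_2 = sqrt(λ_max) ≈ 10.3388.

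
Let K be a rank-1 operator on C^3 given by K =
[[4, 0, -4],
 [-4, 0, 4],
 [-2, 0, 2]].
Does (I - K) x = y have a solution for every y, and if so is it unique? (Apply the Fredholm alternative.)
(I - K) is invertible (det(I - K) = -5 ≠ 0), so for every y in C^3 the equation (I - K) x = y has a unique solution.

K has rank 1, so it is an outer product K = u v^T: every row of K is a multiple of one row vector. Reading off the entries, u = (-2, 2, 1) and v = (-2, 0, 2) (row i of K equals u_i·v^T). A rank-one matrix u v^T satisfies K u = u (v·u) and kills the (2)-dimensional subspace v^⊥, so its characteristic polynomial is lambda^2 (lambda - v·u) with v·u = tr K = 6. Hence the eigenvalues of I - K are 1 (multiplicity 2) and 1 - (6) = -5, so det(I - K) = -5. (Direct check: I - K =
[[-3, 0, 4],
 [4, 1, -4],
 [2, 0, -1]]
has determinant -5.) The finite-dimensional Fredholm alternative says: either (I - K) is invertible, or ker(I - K) ≠ {0} and then range(I - K) = ker((I - K)^*)^⊥, with dim ker(I - K) = dim ker((I - K)^*). Since det(I - K) ≠ 0, 1 is not an eigenvalue of K and ker(I - K) = {0}, so we are in the first case: for every y there is a unique x = (I - K)^(-1) y. Explicitly, by the Sherman–Morrison formula, (I - u v^T)^(-1) = I + u v^T/(1 - v·u), i.e. (I - K)^(-1) = I + K/(-5).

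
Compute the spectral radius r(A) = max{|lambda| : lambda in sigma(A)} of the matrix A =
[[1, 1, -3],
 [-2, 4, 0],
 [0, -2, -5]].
r(A) ≈ 5.2031

The eigenvalues of A are the roots of its characteristic polynomial. With M = A (coefficients from the trace, the sum of principal 2x2 minors, and det A):
  p(λ) = det(λ I - M) = λ^3 - 19λ + 42.
No integer candidate from the rational root theorem (±divisors of 42) is a root, so the roots are irrational. The cubic discriminant is Δ = -20192 < 0, so there is one real root and a complex-conjugate pair. p(-6) = -60 and p(-5) = 12 have opposite signs, so a root lies in (-6, -5); Newton's method refines it to λ ≈ -5.2031. Dividing out (λ - (-5.2031)) leaves approximately λ^2 - 5.2031λ + 8.0721. For λ^2 - 5.2031λ + 8.0721 the discriminant is -5.2164. It is negative, so the remaining roots are the complex-conjugate pair λ ≈ 2.6015 ± 1.142i. Their product equals the constant term, so |λ|^2 ≈ 8.0721 and |λ| ≈ 2.8411.
Thus the eigenvalues (to 4 decimals) are -5.2031 (modulus 5.2031); 2.6015 ± 1.142i (modulus 2.8411). The spectral radius is the largest modulus: r(A) ≈ 5.2031. (Cross-check: r(A) ≤ ||A||_2 ≈ 6.1664; equality holds whenever A is normal, though it can also hold for some non-normal A.)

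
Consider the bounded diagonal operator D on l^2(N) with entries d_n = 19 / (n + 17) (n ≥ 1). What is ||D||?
||D|| = 19/18 (attained at n = 1)

For D diagonal, ||D|| = sup_n |d_n| = sup_n 19/(n + 17). This is positive and strictly decreasing in n, so the supremum is attained at n = 1: d_1 = 19/(1 + 17) = 19/18. Hence ||D|| = 19/18.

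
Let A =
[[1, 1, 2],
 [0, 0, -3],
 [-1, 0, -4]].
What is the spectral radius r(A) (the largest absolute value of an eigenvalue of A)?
r(A) ≈ 3.3301

The eigenvalues of A are the roots of its characteristic polynomial. With M = A (coefficients from the trace, the sum of principal 2x2 minors, and det A):
  p(λ) = det(λ I - M) = λ^3 + 3λ^2 - 2λ - 3.
No integer candidate from the rational root theorem (±divisors of 3) is a root, so the roots are irrational. The cubic discriminant is Δ = 473 > 0, so there are three distinct real roots. p(-4) = -11 and p(-3) = 3 have opposite signs, so a root lies in (-4, -3); Newton's method refines it to λ ≈ -3.3301. p(-1) = 1 and p(0) = -3 have opposite signs, so a root lies in (-1, 0); Newton's method refines it to λ ≈ -0.7984. p(1) = -1 and p(2) = 13 have opposite signs, so a root lies in (1, 2); Newton's method refines it to λ ≈ 1.1284. Check (Vieta): the three roots sum to -3, matching tr M = -3.
Thus the eigenvalues (to 4 decimals) are -3.3301 (modulus 3.3301); -0.7984 (modulus 0.7984); 1.1284 (modulus 1.1284). The spectral radius is the largest modulus: r(A) ≈ 3.3301. (Cross-check: r(A) ≤ ||A||_2 ≈ 5.5166; equality holds whenever A is normal, though it can also hold for some non-normal A.)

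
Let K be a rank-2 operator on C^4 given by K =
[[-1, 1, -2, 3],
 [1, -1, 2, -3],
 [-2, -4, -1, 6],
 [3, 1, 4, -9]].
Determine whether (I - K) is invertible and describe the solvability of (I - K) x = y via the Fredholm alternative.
(I - K) is invertible (det(I - K) = 16 ≠ 0), so for every y in C^4 the equation (I - K) x = y has a unique solution.

K has rank 2 and factors as K = U V^T = u1 v1^T + u2 v2^T with u1 = (0, 0, -3, 2), v1 = (0, 2, -1, 0), u2 = (-1, 1, -2, 3), v2 = (1, -1, 2, -3) (multiplying out reproduces the displayed K). The nonzero eigenvalues of U V^T coincide with those of the 2 x 2 matrix G = V^T U = [[v1·u1, v1·u2], [v2·u1, v2·u2]] = [[3, 4], [-12, -15]], and by the Sylvester determinant identity det(I_4 - U V^T) = det(I_2 - V^T U) = det([[-2, -4], [12, 16]]) = (-2)(16) - (-4)(12) = 16. (Direct check: I - K =
[[2, -1, 2, -3],
 [-1, 2, -2, 3],
 [2, 4, 2, -6],
 [-3, -1, -4, 10]]
has determinant 16.) The finite-dimensional Fredholm alternative says: either (I - K) is invertible, or ker(I - K) ≠ {0} and then range(I - K) = ker((I - K)^*)^⊥, with dim ker(I - K) = dim ker((I - K)^*). Since det(I - K) ≠ 0, 1 is not an eigenvalue of K and ker(I - K) = {0}, so we are in the first case: for every y there is a unique x = (I - K)^(-1) y. (Explicitly, by the Woodbury identity, (I - U V^T)^(-1) = I + U (I_2 - G)^(-1) V^T.)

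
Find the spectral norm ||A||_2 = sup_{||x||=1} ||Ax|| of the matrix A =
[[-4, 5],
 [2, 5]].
||A||_2 = sqrt((70 + sqrt(1300))/2) ≈ 7.282 (= sqrt(largest eigenvalue of A^T A))

||A||_2 = sigma_max(A) = sqrt(lambda_max(A^T A)). Form the symmetric matrix M = A^T A =
[[20, -10],
 [-10, 50]].
Its characteristic polynomial (trace, determinant of M give the coefficients) is
  p(λ) = det(λ I - M) = λ^2 - 70λ + 900.
For λ^2 - 70λ + 900 the discriminant is 1300. It is nonnegative but not a perfect square, so the roots are real and irrational: λ = (70 ± sqrt(1300))/2 ≈ 53.0278, 16.9722.
So the eigenvalues of A^T A are ≈ 16.9722, 53.0278 (all ≥ 0, as they must be for A^T A). The largest is λ_max = (70 + sqrt(1300))/2 ≈ 53.0278, hence ||A||_2 = sqrt(λ_max) = sqrt((70 + sqrt(1300))/2) ≈ 7.282.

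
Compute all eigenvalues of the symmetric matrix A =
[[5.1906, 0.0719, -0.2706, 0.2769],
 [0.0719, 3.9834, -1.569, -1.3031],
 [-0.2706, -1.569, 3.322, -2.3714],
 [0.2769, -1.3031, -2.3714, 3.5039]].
sigma(A) ≈ {0, 5, 6} (5 with multiplicity 2)

A is real symmetric, so its spectrum consists of real eigenvalues. Expanding the characteristic polynomial of the displayed matrix gives
  det(λ I - A) = p(λ) = λ^4 + (-16)λ^3 + (84.9986)λ^2 + (-149.9937)λ + (-0.0082).
Solving p(λ) = 0 yields eigenvalues ≈ 0, 5, 5, 6. (A is shown rounded to 4 decimals, so these recover the underlying integer eigenvalues to within that precision.)
Verification: the trace of A = 16 equals the sum of eigenvalues 16, and det(A) ≈ -0.0082 matches the eigenvalue product 0.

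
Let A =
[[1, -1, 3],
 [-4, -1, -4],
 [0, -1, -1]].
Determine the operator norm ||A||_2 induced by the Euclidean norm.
||A||_2 ≈ 6.4291 (= sqrt(largest eigenvalue of A^T A))

||A||_2 = sigma_max(A) = sqrt(lambda_max(A^T A)). Form the symmetric matrix M = A^T A =
[[17, 3, 19],
 [3, 3, 2],
 [19, 2, 26]].
Its characteristic polynomial (trace, sum of principal 2x2 minors, determinant of M give the coefficients) is
  p(λ) = det(λ I - M) = λ^3 - 46λ^2 + 197λ - 169.
No integer candidate from the rational root theorem (±divisors of 169) is a root, so the roots are irrational. The cubic discriminant is Δ = 12534673 > 0, so there are three distinct real roots. p(1) = -17 and p(2) = 49 have opposite signs, so a root lies in (1, 2); Newton's method refines it to λ ≈ 1.1687. p(3) = 35 and p(4) = -53 have opposite signs, so a root lies in (3, 4); Newton's method refines it to λ ≈ 3.4986. p(41) = -497 and p(42) = 1049 have opposite signs, so a root lies in (41, 42); Newton's method refines it to λ ≈ 41.3327. Check (Vieta): the three roots sum to 46, matching tr M = 46.
So the eigenvalues of A^T A are ≈ 1.1687, 3.4986, 41.3327 (all ≥ 0, as they must be for A^T A). The largest is λ_max ≈ 41.3327, hence ||A||_2 = sqrt(λ_max) ≈ 6.4291.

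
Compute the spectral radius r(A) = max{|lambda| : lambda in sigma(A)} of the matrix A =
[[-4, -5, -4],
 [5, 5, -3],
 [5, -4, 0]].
r(A) ≈ 6.8867

The eigenvalues of A are the roots of its characteristic polynomial. With M = A (coefficients from the trace, the sum of principal 2x2 minors, and det A):
  p(λ) = det(λ I - M) = λ^3 - λ^2 + 13λ - 303.
No integer candidate from the rational root theorem (±divisors of 303) is a root, so the roots are irrational. The cubic discriminant is Δ = -2417772 < 0, so there is one real root and a complex-conjugate pair. p(6) = -45 and p(7) = 82 have opposite signs, so a root lies in (6, 7); Newton's method refines it to λ ≈ 6.3887. Dividing out (λ - (6.3887)) leaves approximately λ^2 + 5.3887λ + 47.4272. For λ^2 + 5.3887λ + 47.4272 the discriminant is -160.6704. It is negative, so the remaining roots are the complex-conjugate pair λ ≈ -2.6944 ± 6.3378i. Their product equals the constant term, so |λ|^2 ≈ 47.4272 and |λ| ≈ 6.8867.
Thus the eigenvalues (to 4 decimals) are 6.3887 (modulus 6.3887); -2.6944 ± 6.3378i (modulus 6.8867). The spectral radius is the largest modulus: r(A) ≈ 6.8867. (Cross-check: r(A) ≤ ||A||_2 ≈ 9.5537; equality holds whenever A is normal, though it can also hold for some non-normal A.)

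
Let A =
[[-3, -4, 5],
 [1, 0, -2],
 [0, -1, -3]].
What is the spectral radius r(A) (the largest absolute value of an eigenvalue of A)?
r(A) ≈ 3.9042

The eigenvalues of A are the roots of its characteristic polynomial. With M = A (coefficients from the trace, the sum of principal 2x2 minors, and det A):
  p(λ) = det(λ I - M) = λ^3 + 6λ^2 + 11λ + 11.
No integer candidate from the rational root theorem (±divisors of 11) is a root, so the roots are irrational. The cubic discriminant is Δ = -671 < 0, so there is one real root and a complex-conjugate pair. p(-4) = -1 and p(-3) = 5 have opposite signs, so a root lies in (-4, -3); Newton's method refines it to λ ≈ -3.9042. Dividing out (λ - (-3.9042)) leaves approximately λ^2 + 2.0958λ + 2.8175. For λ^2 + 2.0958λ + 2.8175 the discriminant is -6.8775. It is negative, so the remaining roots are the complex-conjugate pair λ ≈ -1.0479 ± 1.3112i. Their product equals the constant term, so |λ|^2 ≈ 2.8175 and |λ| ≈ 1.6785.
Thus the eigenvalues (to 4 decimals) are -3.9042 (modulus 3.9042); -1.0479 ± 1.3112i (modulus 1.6785). The spectral radius is the largest modulus: r(A) ≈ 3.9042. (Cross-check: r(A) ≤ ||A||_2 ≈ 7.5282; equality holds whenever A is normal, though it can also hold for some non-normal A.)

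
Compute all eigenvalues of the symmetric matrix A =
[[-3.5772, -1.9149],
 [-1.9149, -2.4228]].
sigma(A) ≈ {-5, -1}

A is real symmetric, so its spectrum consists of real eigenvalues. Expanding the characteristic polynomial of the displayed matrix gives
  det(λ I - A) = p(λ) = λ^2 + (6)λ + (5).
Solving p(λ) = 0 yields eigenvalues ≈ -5, -1. (A is shown rounded to 4 decimals, so these recover the underlying integer eigenvalues to within that precision.)
Verification: the trace of A = -6 equals the sum of eigenvalues -6, and det(A) ≈ 5.0000 matches the eigenvalue product 5.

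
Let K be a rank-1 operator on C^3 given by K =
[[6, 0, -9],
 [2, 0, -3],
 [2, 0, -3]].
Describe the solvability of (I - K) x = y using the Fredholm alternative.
(I - K) is invertible (det(I - K) = -2 ≠ 0), so for every y in C^3 the equation (I - K) x = y has a unique solution.

K has rank 1, so it is an outer product K = u v^T: every row of K is a multiple of one row vector. Reading off the entries, u = (3, 1, 1) and v = (2, 0, -3) (row i of K equals u_i·v^T). A rank-one matrix u v^T satisfies K u = u (v·u) and kills the (2)-dimensional subspace v^⊥, so its characteristic polynomial is lambda^2 (lambda - v·u) with v·u = tr K = 3. Hence the eigenvalues of I - K are 1 (multiplicity 2) and 1 - (3) = -2, so det(I - K) = -2. (Direct check: I - K =
[[-5, 0, 9],
 [-2, 1, 3],
 [-2, 0, 4]]
has determinant -2.) The finite-dimensional Fredholm alternative says: either (I - K) is invertible, or ker(I - K) ≠ {0} and then range(I - K) = ker((I - K)^*)^⊥, with dim ker(I - K) = dim ker((I - K)^*). Since det(I - K) ≠ 0, 1 is not an eigenvalue of K and ker(I - K) = {0}, so we are in the first case: for every y there is a unique x = (I - K)^(-1) y. Explicitly, by the Sherman–Morrison formula, (I - u v^T)^(-1) = I + u v^T/(1 - v·u), i.e. (I - K)^(-1) = I + K/(-2).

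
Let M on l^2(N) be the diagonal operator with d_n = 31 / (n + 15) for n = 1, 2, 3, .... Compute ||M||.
||M|| = 31/16 (attained at n = 1)

For M diagonal, ||M|| = sup_n |d_n| = sup_n 31/(n + 15). This is positive and strictly decreasing in n, so the supremum is attained at n = 1: d_1 = 31/(1 + 15) = 31/16. Hence ||M|| = 31/16.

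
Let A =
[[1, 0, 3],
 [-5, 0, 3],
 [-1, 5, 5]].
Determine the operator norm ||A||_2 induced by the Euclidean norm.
||A||_2 ≈ 8.222 (= sqrt(largest eigenvalue of A^T A))

||A||_2 = sigma_max(A) = sqrt(lambda_max(A^T A)). Form the symmetric matrix M = A^T A =
[[27, -5, -17],
 [-5, 25, 25],
 [-17, 25, 43]].
Its characteristic polynomial (trace, sum of principal 2x2 minors, determinant of M give the coefficients) is
  p(λ) = det(λ I - M) = λ^3 - 95λ^2 + 1972λ - 8100.
No integer candidate from the rational root theorem (±divisors of 8100) is a root, so the roots are irrational. The cubic discriminant is Δ = 2185299408 > 0, so there are three distinct real roots. p(5) = -490 and p(6) = 528 have opposite signs, so a root lies in (5, 6); Newton's method refines it to λ ≈ 5.4622. p(21) = 678 and p(22) = -48 have opposite signs, so a root lies in (21, 22); Newton's method refines it to λ ≈ 21.9364. p(67) = -1668 and p(68) = 1148 have opposite signs, so a root lies in (67, 68); Newton's method refines it to λ ≈ 67.6015. Check (Vieta): the three roots sum to 95, matching tr M = 95.
So the eigenvalues of A^T A are ≈ 5.4622, 21.9364, 67.6015 (all ≥ 0, as they must be for A^T A). The largest is λ_max ≈ 67.6015, hence ||A||_2 = sqrt(λ_max) ≈ 8.222.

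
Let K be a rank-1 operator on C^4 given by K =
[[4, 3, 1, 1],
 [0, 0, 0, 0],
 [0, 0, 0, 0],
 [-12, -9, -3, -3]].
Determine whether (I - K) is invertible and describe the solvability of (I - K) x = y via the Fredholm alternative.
(I - K) is singular (det(I - K) = 0, i.e. 1 ∈ sigma(K)). (I - K) x = y is solvable iff y ⊥ ker((I - K)^*) = span{(4, 3, 1, 1)}, i.e. iff 4y_1 + 3y_2 + y_3 + y_4 = 0. When solvable, the solutions are x = y + c·(1, 0, 0, -3), c arbitrary (ker(I - K) = span{(1, 0, 0, -3)}, dimension 1).

K has rank 1, so it is an outer product K = u v^T: every row of K is a multiple of one row vector. Reading off the entries, u = (1, 0, 0, -3) and v = (4, 3, 1, 1) (row i of K equals u_i·v^T). A rank-one matrix u v^T satisfies K u = u (v·u) and kills the (3)-dimensional subspace v^⊥, so its characteristic polynomial is lambda^3 (lambda - v·u) with v·u = tr K = 1. Hence the eigenvalues of I - K are 1 (multiplicity 3) and 1 - (1) = 0, so det(I - K) = 0. (Direct check: I - K =
[[-3, -3, -1, -1],
 [0, 1, 0, 0],
 [0, 0, 1, 0],
 [12, 9, 3, 4]]
has determinant 0.) So 1 is an eigenvalue of K and (I - K) is not invertible. The finite-dimensional Fredholm alternative says: either (I - K) is invertible, or ker(I - K) ≠ {0} and then range(I - K) = ker((I - K)^*)^⊥, with dim ker(I - K) = dim ker((I - K)^*). We are in the second case, so we need both kernels. Kernel of I - K: (I - K) u = u - u (v·u) = u - u = 0, so ker(I - K) = span{u} = span{(1, 0, 0, -3)} (it is exactly 1-dimensional because rank(I - K) = 3). Kernel of the adjoint: K is real, so (I - K)^* = I - K^T = I - v u^T, and (I - v u^T) v = v - v (u·v) = 0; hence ker((I - K)^*) = span{v} = span{(4, 3, 1, 1)}. Therefore (I - K) x = y is solvable iff <y, v> = 0, i.e. iff 4y_1 + 3y_2 + y_3 + y_4 = 0. When this holds, K y = u (v·y) = 0, so (I - K) y = y and x = y is a particular solution; the full solution set is the line x = y + c·u = y + c·(1, 0, 0, -3), c ∈ C.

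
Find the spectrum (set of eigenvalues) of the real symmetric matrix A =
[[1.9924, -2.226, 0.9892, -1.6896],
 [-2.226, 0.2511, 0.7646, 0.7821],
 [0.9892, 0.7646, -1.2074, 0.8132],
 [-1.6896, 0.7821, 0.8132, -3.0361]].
sigma(A) ≈ {-4, -2, 0, 4}

A is real symmetric, so its spectrum consists of real eigenvalues. Expanding the characteristic polynomial of the displayed matrix gives
  det(λ I - A) = p(λ) = λ^4 + (2)λ^3 + (-16)λ^2 + (-32)λ + (0).
Solving p(λ) = 0 yields eigenvalues ≈ -4, -2, 0, 4. (A is shown rounded to 4 decimals, so these recover the underlying integer eigenvalues to within that precision.)
Verification: the trace of A = -2 equals the sum of eigenvalues -2, and det(A) ≈ 0.0005 matches the eigenvalue product 0.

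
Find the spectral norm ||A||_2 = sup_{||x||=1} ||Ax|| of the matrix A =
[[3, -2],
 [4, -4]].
||A||_2 = sqrt((45 + sqrt(1961))/2) ≈ 6.6814 (= sqrt(largest eigenvalue of A^T A))

||A||_2 = sigma_max(A) = sqrt(lambda_max(A^T A)). Form the symmetric matrix M = A^T A =
[[25, -22],
 [-22, 20]].
Its characteristic polynomial (trace, determinant of M give the coefficients) is
  p(λ) = det(λ I - M) = λ^2 - 45λ + 16.
For λ^2 - 45λ + 16 the discriminant is 1961. It is nonnegative but not a perfect square, so the roots are real and irrational: λ = (45 ± sqrt(1961))/2 ≈ 44.6416, 0.3584.
So the eigenvalues of A^T A are ≈ 0.3584, 44.6416 (all ≥ 0, as they must be for A^T A). The largest is λ_max = (45 + sqrt(1961))/2 ≈ 44.6416, hence ||A||_2 = sqrt(λ_max) = sqrt((45 + sqrt(1961))/2) ≈ 6.6814.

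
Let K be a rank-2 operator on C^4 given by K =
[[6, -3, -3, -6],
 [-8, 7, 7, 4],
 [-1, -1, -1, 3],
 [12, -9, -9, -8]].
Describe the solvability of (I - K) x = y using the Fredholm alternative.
(I - K) is invertible (det(I - K) = 45 ≠ 0), so for every y in C^4 the equation (I - K) x = y has a unique solution.

K has rank 2 and factors as K = U V^T = u1 v1^T + u2 v2^T with u1 = (3, -1, -2, 3), v1 = (2, -1, -1, -2), u2 = (0, -2, 1, 2), v2 = (3, -3, -3, -1) (multiplying out reproduces the displayed K). The nonzero eigenvalues of U V^T coincide with those of the 2 x 2 matrix G = V^T U = [[v1·u1, v1·u2], [v2·u1, v2·u2]] = [[3, -3], [15, 1]], and by the Sylvester determinant identity det(I_4 - U V^T) = det(I_2 - V^T U) = det([[-2, 3], [-15, 0]]) = (-2)(0) - (3)(-15) = 45. (Direct check: I - K =
[[-5, 3, 3, 6],
 [8, -6, -7, -4],
 [1, 1, 2, -3],
 [-12, 9, 9, 9]]
has determinant 45.) The finite-dimensional Fredholm alternative says: either (I - K) is invertible, or ker(I - K) ≠ {0} and then range(I - K) = ker((I - K)^*)^⊥, with dim ker(I - K) = dim ker((I - K)^*). Since det(I - K) ≠ 0, 1 is not an eigenvalue of K and ker(I - K) = {0}, so we are in the first case: for every y there is a unique x = (I - K)^(-1) y. (Explicitly, by the Woodbury identity, (I - U V^T)^(-1) = I + U (I_2 - G)^(-1) V^T.)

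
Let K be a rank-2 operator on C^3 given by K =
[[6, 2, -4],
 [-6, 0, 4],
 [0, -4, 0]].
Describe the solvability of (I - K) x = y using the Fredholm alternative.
(I - K) is invertible (det(I - K) = 23 ≠ 0), so for every y in C^3 the equation (I - K) x = y has a unique solution.

K has rank 2 and factors as K = U V^T = u1 v1^T + u2 v2^T with u1 = (2, -2, 0), v1 = (3, -2, -2), u2 = (-3, 2, 2), v2 = (0, -2, 0) (multiplying out reproduces the displayed K). The nonzero eigenvalues of U V^T coincide with those of the 2 x 2 matrix G = V^T U = [[v1·u1, v1·u2], [v2·u1, v2·u2]] = [[10, -17], [4, -4]], and by the Sylvester determinant identity det(I_3 - U V^T) = det(I_2 - V^T U) = det([[-9, 17], [-4, 5]]) = (-9)(5) - (17)(-4) = 23. (Direct check: I - K =
[[-5, -2, 4],
 [6, 1, -4],
 [0, 4, 1]]
has determinant 23.) The finite-dimensional Fredholm alternative says: either (I - K) is invertible, or ker(I - K) ≠ {0} and then range(I - K) = ker((I - K)^*)^⊥, with dim ker(I - K) = dim ker((I - K)^*). Since det(I - K) ≠ 0, 1 is not an eigenvalue of K and ker(I - K) = {0}, so we are in the first case: for every y there is a unique x = (I - K)^(-1) y. (Explicitly, by the Woodbury identity, (I - U V^T)^(-1) = I + U (I_2 - G)^(-1) V^T.)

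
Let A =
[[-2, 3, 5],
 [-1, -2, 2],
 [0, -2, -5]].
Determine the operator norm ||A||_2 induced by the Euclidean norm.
||A||_2 ≈ 8.129 (= sqrt(largest eigenvalue of A^T A))

||A||_2 = sigma_max(A) = sqrt(lambda_max(A^T A)). Form the symmetric matrix M = A^T A =
[[5, -4, -12],
 [-4, 17, 21],
 [-12, 21, 54]].
Its characteristic polynomial (trace, sum of principal 2x2 minors, determinant of M give the coefficients) is
  p(λ) = det(λ I - M) = λ^3 - 76λ^2 + 672λ - 1089.
No integer candidate from the rational root theorem (±divisors of 1089) is a root, so the roots are irrational. The cubic discriminant is Δ = 451405413 > 0, so there are three distinct real roots. p(2) = -41 and p(3) = 270 have opposite signs, so a root lies in (2, 3); Newton's method refines it to λ ≈ 2.1101. p(7) = 234 and p(8) = -65 have opposite signs, so a root lies in (7, 8); Newton's method refines it to λ ≈ 7.81. p(66) = -297 and p(67) = 3534 have opposite signs, so a root lies in (66, 67); Newton's method refines it to λ ≈ 66.0799. Check (Vieta): the three roots sum to 76, matching tr M = 76.
So the eigenvalues of A^T A are ≈ 2.1101, 7.81, 66.0799 (all ≥ 0, as they must be for A^T A). The largest is λ_max ≈ 66.0799, hence ||A||_2 = sqrt(λ_max) ≈ 8.129.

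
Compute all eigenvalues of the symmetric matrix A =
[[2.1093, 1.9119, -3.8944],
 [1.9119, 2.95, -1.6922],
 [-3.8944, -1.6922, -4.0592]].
sigma(A) ≈ {-6, 1, 6}

A is real symmetric, so its spectrum consists of real eigenvalues. Expanding the characteristic polynomial of the displayed matrix gives
  det(λ I - A) = p(λ) = λ^3 + (-1)λ^2 + (-36)λ + (36.0018).
Solving p(λ) = 0 yields eigenvalues ≈ -6, 1, 6. (A is shown rounded to 4 decimals, so these recover the underlying integer eigenvalues to within that precision.)
Verification: the trace of A = 1 equals the sum of eigenvalues 1, and det(A) ≈ -36.0018 matches the eigenvalue product -36.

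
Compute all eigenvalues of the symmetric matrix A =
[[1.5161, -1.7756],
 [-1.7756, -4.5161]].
sigma(A) ≈ {-5, 2}

A is real symmetric, so its spectrum consists of real eigenvalues. Expanding the characteristic polynomial of the displayed matrix gives
  det(λ I - A) = p(λ) = λ^2 + (3)λ + (-10).
Solving p(λ) = 0 yields eigenvalues ≈ -5, 2. (A is shown rounded to 4 decimals, so these recover the underlying integer eigenvalues to within that precision.)
Verification: the trace of A = -3 equals the sum of eigenvalues -3, and det(A) ≈ -9.9996 matches the eigenvalue product -10.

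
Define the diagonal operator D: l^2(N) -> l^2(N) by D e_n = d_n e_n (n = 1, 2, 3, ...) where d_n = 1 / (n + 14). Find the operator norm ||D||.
||D|| = 1/15 (attained at n = 1)

For D diagonal, ||D|| = sup_n |d_n| = sup_n 1/(n + 14). This is positive and strictly decreasing in n, so the supremum is attained at n = 1: d_1 = 1/(1 + 14) = 1/15. Hence ||D|| = 1/15.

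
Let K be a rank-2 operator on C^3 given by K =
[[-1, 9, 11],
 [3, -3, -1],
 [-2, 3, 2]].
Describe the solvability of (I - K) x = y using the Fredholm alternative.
(I - K) is invertible (det(I - K) = -4 ≠ 0), so for every y in C^3 the equation (I - K) x = y has a unique solution.

K has rank 2 and factors as K = U V^T = u1 v1^T + u2 v2^T with u1 = (3, -1, 1), v1 = (-1, 3, 3), u2 = (-2, -2, 1), v2 = (-1, 0, -1) (multiplying out reproduces the displayed K). The nonzero eigenvalues of U V^T coincide with those of the 2 x 2 matrix G = V^T U = [[v1·u1, v1·u2], [v2·u1, v2·u2]] = [[-3, -1], [-4, 1]], and by the Sylvester determinant identity det(I_3 - U V^T) = det(I_2 - V^T U) = det([[4, 1], [4, 0]]) = (4)(0) - (1)(4) = -4. (Direct check: I - K =
[[2, -9, -11],
 [-3, 4, 1],
 [2, -3, -1]]
has determinant -4.) The finite-dimensional Fredholm alternative says: either (I - K) is invertible, or ker(I - K) ≠ {0} and then range(I - K) = ker((I - K)^*)^⊥, with dim ker(I - K) = dim ker((I - K)^*). Since det(I - K) ≠ 0, 1 is not an eigenvalue of K and ker(I - K) = {0}, so we are in the first case: for every y there is a unique x = (I - K)^(-1) y. (Explicitly, by the Woodbury identity, (I - U V^T)^(-1) = I + U (I_2 - G)^(-1) V^T.)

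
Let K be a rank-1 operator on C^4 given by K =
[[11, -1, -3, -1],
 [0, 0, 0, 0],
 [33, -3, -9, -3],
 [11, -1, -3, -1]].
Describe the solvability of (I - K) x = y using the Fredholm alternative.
(I - K) is singular (det(I - K) = 0, i.e. 1 ∈ sigma(K)). (I - K) x = y is solvable iff y ⊥ ker((I - K)^*) = span{(11, -1, -3, -1)}, i.e. iff 11y_1 - y_2 - 3y_3 - y_4 = 0. When solvable, the solutions are x = y + c·(1, 0, 3, 1), c arbitrary (ker(I - K) = span{(1, 0, 3, 1)}, dimension 1).

K has rank 1, so it is an outer product K = u v^T: every row of K is a multiple of one row vector. Reading off the entries, u = (1, 0, 3, 1) and v = (11, -1, -3, -1) (row i of K equals u_i·v^T). A rank-one matrix u v^T satisfies K u = u (v·u) and kills the (3)-dimensional subspace v^⊥, so its characteristic polynomial is lambda^3 (lambda - v·u) with v·u = tr K = 1. Hence the eigenvalues of I - K are 1 (multiplicity 3) and 1 - (1) = 0, so det(I - K) = 0. (Direct check: I - K =
[[-10, 1, 3, 1],
 [0, 1, 0, 0],
 [-33, 3, 10, 3],
 [-11, 1, 3, 2]]
has determinant 0.) So 1 is an eigenvalue of K and (I - K) is not invertible. The finite-dimensional Fredholm alternative says: either (I - K) is invertible, or ker(I - K) ≠ {0} and then range(I - K) = ker((I - K)^*)^⊥, with dim ker(I - K) = dim ker((I - K)^*). We are in the second case, so we need both kernels. Kernel of I - K: (I - K) u = u - u (v·u) = u - u = 0, so ker(I - K) = span{u} = span{(1, 0, 3, 1)} (it is exactly 1-dimensional because rank(I - K) = 3). Kernel of the adjoint: K is real, so (I - K)^* = I - K^T = I - v u^T, and (I - v u^T) v = v - v (u·v) = 0; hence ker((I - K)^*) = span{v} = span{(11, -1, -3, -1)}. Therefore (I - K) x = y is solvable iff <y, v> = 0, i.e. iff 11y_1 - y_2 - 3y_3 - y_4 = 0. When this holds, K y = u (v·y) = 0, so (I - K) y = y and x = y is a particular solution; the full solution set is the line x = y + c·u = y + c·(1, 0, 3, 1), c ∈ C.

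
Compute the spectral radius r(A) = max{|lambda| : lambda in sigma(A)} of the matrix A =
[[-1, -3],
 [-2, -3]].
r(A) = (4 + sqrt(28))/2 ≈ 4.6458

The eigenvalues of A are the roots of its characteristic polynomial. With M = A (coefficients from the trace and determinant):
  p(λ) = det(λ I - M) = λ^2 + 4λ - 3.
For λ^2 + 4λ - 3 the discriminant is 28. It is nonnegative but not a perfect square, so the roots are real and irrational: λ = (-4 ± sqrt(28))/2 ≈ 0.6458, -4.6458.
Thus the eigenvalues (to 4 decimals) are 0.6458 (modulus 0.6458); -4.6458 (modulus 4.6458). The spectral radius is the largest modulus: r(A) = (4 + sqrt(28))/2 ≈ 4.6458. (Cross-check: r(A) ≤ ||A||_2 ≈ 4.7541; equality holds whenever A is normal, though it can also hold for some non-normal A.)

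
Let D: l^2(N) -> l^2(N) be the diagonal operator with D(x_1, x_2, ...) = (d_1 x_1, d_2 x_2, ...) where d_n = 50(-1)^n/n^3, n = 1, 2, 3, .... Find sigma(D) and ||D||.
sigma(D) = {50(-1)^n/n^3 : n ≥ 1} ∪ {0}; ||D|| = 50

A bounded diagonal operator on l^2 with diagonal entries d_n has spectrum equal to the closure of {d_n : n ≥ 1}: every d_n is an eigenvalue (with eigenvector e_n), so {d_n} ⊂ sigma(D); the spectrum is closed, so its closure is too; and for lambda not in the closure, (D - lambda I) has bounded inverse (the diagonal entries 1/(d_n - lambda) are bounded). For our sequence d_n = 50(-1)^n/n^3, n = 1, 2, 3, ...:
  - {d_n} = {50(-1)^n/n^3 : n ≥ 1}; the only limit point is 0
  - closure = {50(-1)^n/n^3 : n ≥ 1} ∪ {0}
For the norm: a diagonal operator has ||D|| = sup_n |d_n|. Here |d_n| = 50/n^3 is decreasing, so sup_n |d_n| = |d_1| = 50. So ||D|| = 50.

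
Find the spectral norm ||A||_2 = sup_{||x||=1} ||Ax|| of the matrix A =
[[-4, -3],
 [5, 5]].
||A||_2 = sqrt((75 + sqrt(5525))/2) ≈ 8.6409 (= sqrt(largest eigenvalue of A^T A))

||A||_2 = sigma_max(A) = sqrt(lambda_max(A^T A)). Form the symmetric matrix M = A^T A =
[[41, 37],
 [37, 34]].
Its characteristic polynomial (trace, determinant of M give the coefficients) is
  p(λ) = det(λ I - M) = λ^2 - 75λ + 25.
For λ^2 - 75λ + 25 the discriminant is 5525. It is nonnegative but not a perfect square, so the roots are real and irrational: λ = (75 ± sqrt(5525))/2 ≈ 74.6652, 0.3348.
So the eigenvalues of A^T A are ≈ 0.3348, 74.6652 (all ≥ 0, as they must be for A^T A). The largest is λ_max = (75 + sqrt(5525))/2 ≈ 74.6652, hence ||A||_2 = sqrt(λ_max) = sqrt((75 + sqrt(5525))/2) ≈ 8.6409.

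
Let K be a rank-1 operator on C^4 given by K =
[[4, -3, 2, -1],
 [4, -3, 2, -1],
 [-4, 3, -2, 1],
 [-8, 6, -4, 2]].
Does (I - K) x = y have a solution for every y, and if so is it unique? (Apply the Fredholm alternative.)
(I - K) is singular (det(I - K) = 0, i.e. 1 ∈ sigma(K)). (I - K) x = y is solvable iff y ⊥ ker((I - K)^*) = span{(4, -3, 2, -1)}, i.e. iff 4y_1 - 3y_2 + 2y_3 - y_4 = 0. When solvable, the solutions are x = y + c·(1, 1, -1, -2), c arbitrary (ker(I - K) = span{(1, 1, -1, -2)}, dimension 1).

K has rank 1, so it is an outer product K = u v^T: every row of K is a multiple of one row vector. Reading off the entries, u = (1, 1, -1, -2) and v = (4, -3, 2, -1) (row i of K equals u_i·v^T). A rank-one matrix u v^T satisfies K u = u (v·u) and kills the (3)-dimensional subspace v^⊥, so its characteristic polynomial is lambda^3 (lambda - v·u) with v·u = tr K = 1. Hence the eigenvalues of I - K are 1 (multiplicity 3) and 1 - (1) = 0, so det(I - K) = 0. (Direct check: I - K =
[[-3, 3, -2, 1],
 [-4, 4, -2, 1],
 [4, -3, 3, -1],
 [8, -6, 4, -1]]
has determinant 0.) So 1 is an eigenvalue of K and (I - K) is not invertible. The finite-dimensional Fredholm alternative says: either (I - K) is invertible, or ker(I - K) ≠ {0} and then range(I - K) = ker((I - K)^*)^⊥, with dim ker(I - K) = dim ker((I - K)^*). We are in the second case, so we need both kernels. Kernel of I - K: (I - K) u = u - u (v·u) = u - u = 0, so ker(I - K) = span{u} = span{(1, 1, -1, -2)} (it is exactly 1-dimensional because rank(I - K) = 3). Kernel of the adjoint: K is real, so (I - K)^* = I - K^T = I - v u^T, and (I - v u^T) v = v - v (u·v) = 0; hence ker((I - K)^*) = span{v} = span{(4, -3, 2, -1)}. Therefore (I - K) x = y is solvable iff <y, v> = 0, i.e. iff 4y_1 - 3y_2 + 2y_3 - y_4 = 0. When this holds, K y = u (v·y) = 0, so (I - K) y = y and x = y is a particular solution; the full solution set is the line x = y + c·u = y + c·(1, 1, -1, -2), c ∈ C.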